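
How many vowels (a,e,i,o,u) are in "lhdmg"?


Input: lhdmg
Checking each character:
  'l' at position 0: consonant
  'h' at position 1: consonant
  'd' at position 2: consonant
  'm' at position 3: consonant
  'g' at position 4: consonant
Total vowels: 0

0


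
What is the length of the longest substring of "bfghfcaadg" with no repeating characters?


Input: "bfghfcaadg"
Sliding window (track last position of each char):
  Position 0 ('b'): window [0,0] length 1 -- new best
  Position 1 ('f'): window [0,1] length 2 -- new best
  Position 2 ('g'): window [0,2] length 3 -- new best
  Position 3 ('h'): window [0,3] length 4 -- new best
  Position 4 ('f'): repeat (last at 1), move window start to 2
  Position 4 ('f'): window [2,4] length 3
  Position 5 ('c'): window [2,5] length 4
  Position 6 ('a'): window [2,6] length 5 -- new best
  Position 7 ('a'): repeat (last at 6), move window start to 7
  Position 7 ('a'): window [7,7] length 1
  Position 8 ('d'): window [7,8] length 2
  Position 9 ('g'): window [7,9] length 3
Longest substring with no repeats: "ghfca" with length 5

5


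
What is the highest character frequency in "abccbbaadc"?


Input: abccbbaadc
Character counts:
  'a': 3
  'b': 3
  'c': 3
  'd': 1
Maximum frequency: 3

3


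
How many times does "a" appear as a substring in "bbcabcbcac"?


Searching for "a" in "bbcabcbcac"
Scanning each position:
  Position 0: "b" => no
  Position 1: "b" => no
  Position 2: "c" => no
  Position 3: "a" => MATCH
  Position 4: "b" => no
  Position 5: "c" => no
  Position 6: "b" => no
  Position 7: "c" => no
  Position 8: "a" => MATCH
  Position 9: "c" => no
Total occurrences: 2

2


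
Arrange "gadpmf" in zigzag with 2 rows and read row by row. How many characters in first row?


Zigzag "gadpmf" into 2 rows:
Placing characters:
  'g' => row 0
  'a' => row 1
  'd' => row 0
  'p' => row 1
  'm' => row 0
  'f' => row 1
Rows:
  Row 0: "gdm"
  Row 1: "apf"
First row length: 3

3


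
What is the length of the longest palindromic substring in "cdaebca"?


Input: "cdaebca"
Checking substrings for palindromes:
  No multi-char palindromic substrings found
Longest palindromic substring: "c" with length 1

1


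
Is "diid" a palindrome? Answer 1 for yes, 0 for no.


Input: diid
Reversed: diid
  Compare pos 0 ('d') with pos 3 ('d'): match
  Compare pos 1 ('i') with pos 2 ('i'): match
Result: palindrome

1


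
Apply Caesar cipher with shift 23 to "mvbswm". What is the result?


Caesar cipher: shift "mvbswm" by 23
  'm' (pos 12) + 23 = pos 9 = 'j'
  'v' (pos 21) + 23 = pos 18 = 's'
  'b' (pos 1) + 23 = pos 24 = 'y'
  's' (pos 18) + 23 = pos 15 = 'p'
  'w' (pos 22) + 23 = pos 19 = 't'
  'm' (pos 12) + 23 = pos 9 = 'j'
Result: jsyptj

jsyptj


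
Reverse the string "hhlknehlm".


Input: hhlknehlm
Reading characters right to left:
  Position 8: 'm'
  Position 7: 'l'
  Position 6: 'h'
  Position 5: 'e'
  Position 4: 'n'
  Position 3: 'k'
  Position 2: 'l'
  Position 1: 'h'
  Position 0: 'h'
Reversed: mlhenklhh

mlhenklhh


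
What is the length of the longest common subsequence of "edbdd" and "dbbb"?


LCS of "edbdd" and "dbbb"
DP table:
           d    b    b    b
      0    0    0    0    0
  e   0    0    0    0    0
  d   0    1    1    1    1
  b   0    1    2    2    2
  d   0    1    2    2    2
  d   0    1    2    2    2
LCS length = dp[5][4] = 2

2


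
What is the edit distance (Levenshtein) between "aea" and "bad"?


Computing edit distance: "aea" -> "bad"
DP table:
           b    a    d
      0    1    2    3
  a   1    1    1    2
  e   2    2    2    2
  a   3    3    2    3
Edit distance = dp[3][3] = 3

3


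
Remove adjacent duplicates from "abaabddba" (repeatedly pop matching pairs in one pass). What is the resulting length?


Input: abaabddba
Stack-based adjacent duplicate removal:
  Read 'a': push. Stack: a
  Read 'b': push. Stack: ab
  Read 'a': push. Stack: aba
  Read 'a': matches stack top 'a' => pop. Stack: ab
  Read 'b': matches stack top 'b' => pop. Stack: a
  Read 'd': push. Stack: ad
  Read 'd': matches stack top 'd' => pop. Stack: a
  Read 'b': push. Stack: ab
  Read 'a': push. Stack: aba
Final stack: "aba" (length 3)

3


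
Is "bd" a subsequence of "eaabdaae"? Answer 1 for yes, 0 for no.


Check if "bd" is a subsequence of "eaabdaae"
Greedy scan:
  Position 0 ('e'): no match needed
  Position 1 ('a'): no match needed
  Position 2 ('a'): no match needed
  Position 3 ('b'): matches sub[0] = 'b'
  Position 4 ('d'): matches sub[1] = 'd'
  Position 5 ('a'): no match needed
  Position 6 ('a'): no match needed
  Position 7 ('e'): no match needed
All 2 characters matched => is a subsequence

1


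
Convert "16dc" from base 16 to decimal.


Input: "16dc" in base 16
Positional expansion:
  Digit '1' (value 1) x 16^3 = 4096
  Digit '6' (value 6) x 16^2 = 1536
  Digit 'd' (value 13) x 16^1 = 208
  Digit 'c' (value 12) x 16^0 = 12
Sum = 5852

5852


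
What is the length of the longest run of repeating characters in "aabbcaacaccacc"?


Input: "aabbcaacaccacc"
Scanning for longest run:
  Position 1 ('a'): continues run of 'a', length=2
  Position 2 ('b'): new char, reset run to 1
  Position 3 ('b'): continues run of 'b', length=2
  Position 4 ('c'): new char, reset run to 1
  Position 5 ('a'): new char, reset run to 1
  Position 6 ('a'): continues run of 'a', length=2
  Position 7 ('c'): new char, reset run to 1
  Position 8 ('a'): new char, reset run to 1
  Position 9 ('c'): new char, reset run to 1
  Position 10 ('c'): continues run of 'c', length=2
  Position 11 ('a'): new char, reset run to 1
  Position 12 ('c'): new char, reset run to 1
  Position 13 ('c'): continues run of 'c', length=2
Longest run: 'a' with length 2

2


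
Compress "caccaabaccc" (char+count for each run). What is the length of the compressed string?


Input: caccaabaccc
Runs:
  'c' x 1 => "c1"
  'a' x 1 => "a1"
  'c' x 2 => "c2"
  'a' x 2 => "a2"
  'b' x 1 => "b1"
  'a' x 1 => "a1"
  'c' x 3 => "c3"
Compressed: "c1a1c2a2b1a1c3"
Compressed length: 14

14


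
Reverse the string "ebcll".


Input: ebcll
Reading characters right to left:
  Position 4: 'l'
  Position 3: 'l'
  Position 2: 'c'
  Position 1: 'b'
  Position 0: 'e'
Reversed: llcbe

llcbe


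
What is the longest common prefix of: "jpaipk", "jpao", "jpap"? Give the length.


Words: jpaipk, jpao, jpap
  Position 0: all 'j' => match
  Position 1: all 'p' => match
  Position 2: all 'a' => match
  Position 3: ('i', 'o', 'p') => mismatch, stop
LCP = "jpa" (length 3)

3


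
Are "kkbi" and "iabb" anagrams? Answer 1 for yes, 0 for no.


Strings: "kkbi", "iabb"
Sorted first:  bikk
Sorted second: abbi
Differ at position 0: 'b' vs 'a' => not anagrams

0


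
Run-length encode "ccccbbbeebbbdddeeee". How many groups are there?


Input: ccccbbbeebbbdddeeee
Scanning for consecutive runs:
  Group 1: 'c' x 4 (positions 0-3)
  Group 2: 'b' x 3 (positions 4-6)
  Group 3: 'e' x 2 (positions 7-8)
  Group 4: 'b' x 3 (positions 9-11)
  Group 5: 'd' x 3 (positions 12-14)
  Group 6: 'e' x 4 (positions 15-18)
Total groups: 6

6


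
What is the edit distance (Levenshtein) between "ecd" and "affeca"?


Computing edit distance: "ecd" -> "affeca"
DP table:
           a    f    f    e    c    a
      0    1    2    3    4    5    6
  e   1    1    2    3    3    4    5
  c   2    2    2    3    4    3    4
  d   3    3    3    3    4    4    4
Edit distance = dp[3][6] = 4

4


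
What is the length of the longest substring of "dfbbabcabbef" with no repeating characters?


Input: "dfbbabcabbef"
Sliding window (track last position of each char):
  Position 0 ('d'): window [0,0] length 1 -- new best
  Position 1 ('f'): window [0,1] length 2 -- new best
  Position 2 ('b'): window [0,2] length 3 -- new best
  Position 3 ('b'): repeat (last at 2), move window start to 3
  Position 3 ('b'): window [3,3] length 1
  Position 4 ('a'): window [3,4] length 2
  Position 5 ('b'): repeat (last at 3), move window start to 4
  Position 5 ('b'): window [4,5] length 2
  Position 6 ('c'): window [4,6] length 3
  Position 7 ('a'): repeat (last at 4), move window start to 5
  Position 7 ('a'): window [5,7] length 3
  Position 8 ('b'): repeat (last at 5), move window start to 6
  Position 8 ('b'): window [6,8] length 3
  Position 9 ('b'): repeat (last at 8), move window start to 9
  Position 9 ('b'): window [9,9] length 1
  Position 10 ('e'): window [9,10] length 2
  Position 11 ('f'): window [9,11] length 3
Longest substring with no repeats: "dfb" with length 3

3


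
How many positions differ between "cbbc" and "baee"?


Comparing "cbbc" and "baee" position by position:
  Position 0: 'c' vs 'b' => DIFFER
  Position 1: 'b' vs 'a' => DIFFER
  Position 2: 'b' vs 'e' => DIFFER
  Position 3: 'c' vs 'e' => DIFFER
Positions that differ: 4

4


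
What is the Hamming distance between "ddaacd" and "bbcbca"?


Comparing "ddaacd" and "bbcbca" position by position:
  Position 0: 'd' vs 'b' => differ
  Position 1: 'd' vs 'b' => differ
  Position 2: 'a' vs 'c' => differ
  Position 3: 'a' vs 'b' => differ
  Position 4: 'c' vs 'c' => same
  Position 5: 'd' vs 'a' => differ
Total differences (Hamming distance): 5

5


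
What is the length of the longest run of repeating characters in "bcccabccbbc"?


Input: "bcccabccbbc"
Scanning for longest run:
  Position 1 ('c'): new char, reset run to 1
  Position 2 ('c'): continues run of 'c', length=2
  Position 3 ('c'): continues run of 'c', length=3
  Position 4 ('a'): new char, reset run to 1
  Position 5 ('b'): new char, reset run to 1
  Position 6 ('c'): new char, reset run to 1
  Position 7 ('c'): continues run of 'c', length=2
  Position 8 ('b'): new char, reset run to 1
  Position 9 ('b'): continues run of 'b', length=2
  Position 10 ('c'): new char, reset run to 1
Longest run: 'c' with length 3

3


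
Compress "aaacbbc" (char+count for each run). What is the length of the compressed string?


Input: aaacbbc
Runs:
  'a' x 3 => "a3"
  'c' x 1 => "c1"
  'b' x 2 => "b2"
  'c' x 1 => "c1"
Compressed: "a3c1b2c1"
Compressed length: 8

8


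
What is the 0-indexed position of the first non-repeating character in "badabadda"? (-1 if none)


Input: badabadda
Character frequencies:
  'a': 4
  'b': 2
  'd': 3
Scanning left to right for freq == 1:
  Position 0 ('b'): freq=2, skip
  Position 1 ('a'): freq=4, skip
  Position 2 ('d'): freq=3, skip
  Position 3 ('a'): freq=4, skip
  Position 4 ('b'): freq=2, skip
  Position 5 ('a'): freq=4, skip
  Position 6 ('d'): freq=3, skip
  Position 7 ('d'): freq=3, skip
  Position 8 ('a'): freq=4, skip
  No unique character found => answer = -1

-1


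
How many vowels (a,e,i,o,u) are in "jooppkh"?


Input: jooppkh
Checking each character:
  'j' at position 0: consonant
  'o' at position 1: vowel (running total: 1)
  'o' at position 2: vowel (running total: 2)
  'p' at position 3: consonant
  'p' at position 4: consonant
  'k' at position 5: consonant
  'h' at position 6: consonant
Total vowels: 2

2


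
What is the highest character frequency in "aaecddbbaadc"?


Input: aaecddbbaadc
Character counts:
  'a': 4
  'b': 2
  'c': 2
  'd': 3
  'e': 1
Maximum frequency: 4

4


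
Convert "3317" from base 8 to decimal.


Input: "3317" in base 8
Positional expansion:
  Digit '3' (value 3) x 8^3 = 1536
  Digit '3' (value 3) x 8^2 = 192
  Digit '1' (value 1) x 8^1 = 8
  Digit '7' (value 7) x 8^0 = 7
Sum = 1743

1743


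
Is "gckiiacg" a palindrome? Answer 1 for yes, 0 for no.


Input: gckiiacg
Reversed: gcaiikcg
  Compare pos 0 ('g') with pos 7 ('g'): match
  Compare pos 1 ('c') with pos 6 ('c'): match
  Compare pos 2 ('k') with pos 5 ('a'): MISMATCH
  Compare pos 3 ('i') with pos 4 ('i'): match
Result: not a palindrome

0


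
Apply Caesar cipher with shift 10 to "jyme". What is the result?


Caesar cipher: shift "jyme" by 10
  'j' (pos 9) + 10 = pos 19 = 't'
  'y' (pos 24) + 10 = pos 8 = 'i'
  'm' (pos 12) + 10 = pos 22 = 'w'
  'e' (pos 4) + 10 = pos 14 = 'o'
Result: tiwo

tiwo


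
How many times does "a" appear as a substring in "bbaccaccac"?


Searching for "a" in "bbaccaccac"
Scanning each position:
  Position 0: "b" => no
  Position 1: "b" => no
  Position 2: "a" => MATCH
  Position 3: "c" => no
  Position 4: "c" => no
  Position 5: "a" => MATCH
  Position 6: "c" => no
  Position 7: "c" => no
  Position 8: "a" => MATCH
  Position 9: "c" => no
Total occurrences: 3

3


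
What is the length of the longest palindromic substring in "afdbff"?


Input: "afdbff"
Checking substrings for palindromes:
  [4:6] "ff" (len 2) => palindrome
Longest palindromic substring: "ff" with length 2

2


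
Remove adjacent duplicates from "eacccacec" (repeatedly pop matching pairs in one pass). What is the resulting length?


Input: eacccacec
Stack-based adjacent duplicate removal:
  Read 'e': push. Stack: e
  Read 'a': push. Stack: ea
  Read 'c': push. Stack: eac
  Read 'c': matches stack top 'c' => pop. Stack: ea
  Read 'c': push. Stack: eac
  Read 'a': push. Stack: eaca
  Read 'c': push. Stack: eacac
  Read 'e': push. Stack: eacace
  Read 'c': push. Stack: eacacec
Final stack: "eacacec" (length 7)

7


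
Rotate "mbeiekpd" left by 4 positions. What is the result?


Input: "mbeiekpd", rotate left by 4
First 4 characters: "mbei"
Remaining characters: "ekpd"
Concatenate remaining + first: "ekpd" + "mbei" = "ekpdmbei"

ekpdmbei


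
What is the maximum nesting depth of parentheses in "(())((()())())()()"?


Input: "(())((()())())()()"
Tracking depth:
  Position 0 '(': depth becomes 1
  Position 1 '(': depth becomes 2
  Position 2 ')': depth becomes 1
  Position 3 ')': depth becomes 0
  Position 4 '(': depth becomes 1
  Position 5 '(': depth becomes 2
  Position 6 '(': depth becomes 3
  Position 7 ')': depth becomes 2
  Position 8 '(': depth becomes 3
  Position 9 ')': depth becomes 2
  Position 10 ')': depth becomes 1
  Position 11 '(': depth becomes 2
  Position 12 ')': depth becomes 1
  Position 13 ')': depth becomes 0
  Position 14 '(': depth becomes 1
  Position 15 ')': depth becomes 0
  Position 16 '(': depth becomes 1
  Position 17 ')': depth becomes 0
Maximum depth reached: 3

3


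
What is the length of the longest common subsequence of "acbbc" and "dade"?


LCS of "acbbc" and "dade"
DP table:
           d    a    d    e
      0    0    0    0    0
  a   0    0    1    1    1
  c   0    0    1    1    1
  b   0    0    1    1    1
  b   0    0    1    1    1
  c   0    0    1    1    1
LCS length = dp[5][4] = 1

1


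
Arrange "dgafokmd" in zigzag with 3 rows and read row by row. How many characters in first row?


Zigzag "dgafokmd" into 3 rows:
Placing characters:
  'd' => row 0
  'g' => row 1
  'a' => row 2
  'f' => row 1
  'o' => row 0
  'k' => row 1
  'm' => row 2
  'd' => row 1
Rows:
  Row 0: "do"
  Row 1: "gfkd"
  Row 2: "am"
First row length: 2

2


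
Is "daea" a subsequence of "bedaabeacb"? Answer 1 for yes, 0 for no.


Check if "daea" is a subsequence of "bedaabeacb"
Greedy scan:
  Position 0 ('b'): no match needed
  Position 1 ('e'): no match needed
  Position 2 ('d'): matches sub[0] = 'd'
  Position 3 ('a'): matches sub[1] = 'a'
  Position 4 ('a'): no match needed
  Position 5 ('b'): no match needed
  Position 6 ('e'): matches sub[2] = 'e'
  Position 7 ('a'): matches sub[3] = 'a'
  Position 8 ('c'): no match needed
  Position 9 ('b'): no match needed
All 4 characters matched => is a subsequence

1


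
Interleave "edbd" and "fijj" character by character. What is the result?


Interleaving "edbd" and "fijj":
  Position 0: 'e' from first, 'f' from second => "ef"
  Position 1: 'd' from first, 'i' from second => "di"
  Position 2: 'b' from first, 'j' from second => "bj"
  Position 3: 'd' from first, 'j' from second => "dj"
Result: efdibjdj

efdibjdj


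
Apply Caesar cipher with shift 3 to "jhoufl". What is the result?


Caesar cipher: shift "jhoufl" by 3
  'j' (pos 9) + 3 = pos 12 = 'm'
  'h' (pos 7) + 3 = pos 10 = 'k'
  'o' (pos 14) + 3 = pos 17 = 'r'
  'u' (pos 20) + 3 = pos 23 = 'x'
  'f' (pos 5) + 3 = pos 8 = 'i'
  'l' (pos 11) + 3 = pos 14 = 'o'
Result: mkrxio

mkrxio


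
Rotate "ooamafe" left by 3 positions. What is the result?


Input: "ooamafe", rotate left by 3
First 3 characters: "ooa"
Remaining characters: "mafe"
Concatenate remaining + first: "mafe" + "ooa" = "mafeooa"

mafeooa


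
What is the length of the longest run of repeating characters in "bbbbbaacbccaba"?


Input: "bbbbbaacbccaba"
Scanning for longest run:
  Position 1 ('b'): continues run of 'b', length=2
  Position 2 ('b'): continues run of 'b', length=3
  Position 3 ('b'): continues run of 'b', length=4
  Position 4 ('b'): continues run of 'b', length=5
  Position 5 ('a'): new char, reset run to 1
  Position 6 ('a'): continues run of 'a', length=2
  Position 7 ('c'): new char, reset run to 1
  Position 8 ('b'): new char, reset run to 1
  Position 9 ('c'): new char, reset run to 1
  Position 10 ('c'): continues run of 'c', length=2
  Position 11 ('a'): new char, reset run to 1
  Position 12 ('b'): new char, reset run to 1
  Position 13 ('a'): new char, reset run to 1
Longest run: 'b' with length 5

5


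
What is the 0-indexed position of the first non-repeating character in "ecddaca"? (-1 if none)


Input: ecddaca
Character frequencies:
  'a': 2
  'c': 2
  'd': 2
  'e': 1
Scanning left to right for freq == 1:
  Position 0 ('e'): unique! => answer = 0

0


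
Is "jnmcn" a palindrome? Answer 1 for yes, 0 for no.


Input: jnmcn
Reversed: ncmnj
  Compare pos 0 ('j') with pos 4 ('n'): MISMATCH
  Compare pos 1 ('n') with pos 3 ('c'): MISMATCH
Result: not a palindrome

0


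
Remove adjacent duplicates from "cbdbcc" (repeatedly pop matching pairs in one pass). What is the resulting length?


Input: cbdbcc
Stack-based adjacent duplicate removal:
  Read 'c': push. Stack: c
  Read 'b': push. Stack: cb
  Read 'd': push. Stack: cbd
  Read 'b': push. Stack: cbdb
  Read 'c': push. Stack: cbdbc
  Read 'c': matches stack top 'c' => pop. Stack: cbdb
Final stack: "cbdb" (length 4)

4


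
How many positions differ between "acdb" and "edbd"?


Comparing "acdb" and "edbd" position by position:
  Position 0: 'a' vs 'e' => DIFFER
  Position 1: 'c' vs 'd' => DIFFER
  Position 2: 'd' vs 'b' => DIFFER
  Position 3: 'b' vs 'd' => DIFFER
Positions that differ: 4

4


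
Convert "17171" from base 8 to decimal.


Input: "17171" in base 8
Positional expansion:
  Digit '1' (value 1) x 8^4 = 4096
  Digit '7' (value 7) x 8^3 = 3584
  Digit '1' (value 1) x 8^2 = 64
  Digit '7' (value 7) x 8^1 = 56
  Digit '1' (value 1) x 8^0 = 1
Sum = 7801

7801


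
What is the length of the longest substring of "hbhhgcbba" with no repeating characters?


Input: "hbhhgcbba"
Sliding window (track last position of each char):
  Position 0 ('h'): window [0,0] length 1 -- new best
  Position 1 ('b'): window [0,1] length 2 -- new best
  Position 2 ('h'): repeat (last at 0), move window start to 1
  Position 2 ('h'): window [1,2] length 2
  Position 3 ('h'): repeat (last at 2), move window start to 3
  Position 3 ('h'): window [3,3] length 1
  Position 4 ('g'): window [3,4] length 2
  Position 5 ('c'): window [3,5] length 3 -- new best
  Position 6 ('b'): window [3,6] length 4 -- new best
  Position 7 ('b'): repeat (last at 6), move window start to 7
  Position 7 ('b'): window [7,7] length 1
  Position 8 ('a'): window [7,8] length 2
Longest substring with no repeats: "hgcb" with length 4

4


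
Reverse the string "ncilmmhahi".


Input: ncilmmhahi
Reading characters right to left:
  Position 9: 'i'
  Position 8: 'h'
  Position 7: 'a'
  Position 6: 'h'
  Position 5: 'm'
  Position 4: 'm'
  Position 3: 'l'
  Position 2: 'i'
  Position 1: 'c'
  Position 0: 'n'
Reversed: ihahmmlicn

ihahmmlicn


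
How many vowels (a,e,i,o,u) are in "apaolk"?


Input: apaolk
Checking each character:
  'a' at position 0: vowel (running total: 1)
  'p' at position 1: consonant
  'a' at position 2: vowel (running total: 2)
  'o' at position 3: vowel (running total: 3)
  'l' at position 4: consonant
  'k' at position 5: consonant
Total vowels: 3

3


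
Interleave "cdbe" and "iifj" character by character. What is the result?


Interleaving "cdbe" and "iifj":
  Position 0: 'c' from first, 'i' from second => "ci"
  Position 1: 'd' from first, 'i' from second => "di"
  Position 2: 'b' from first, 'f' from second => "bf"
  Position 3: 'e' from first, 'j' from second => "ej"
Result: cidibfej

cidibfej


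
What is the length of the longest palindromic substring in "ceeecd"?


Input: "ceeecd"
Checking substrings for palindromes:
  [0:5] "ceeec" (len 5) => palindrome
  [1:4] "eee" (len 3) => palindrome
  [1:3] "ee" (len 2) => palindrome
  [2:4] "ee" (len 2) => palindrome
Longest palindromic substring: "ceeec" with length 5

5


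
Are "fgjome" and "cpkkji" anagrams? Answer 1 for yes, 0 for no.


Strings: "fgjome", "cpkkji"
Sorted first:  efgjmo
Sorted second: cijkkp
Differ at position 0: 'e' vs 'c' => not anagrams

0


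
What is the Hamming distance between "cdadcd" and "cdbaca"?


Comparing "cdadcd" and "cdbaca" position by position:
  Position 0: 'c' vs 'c' => same
  Position 1: 'd' vs 'd' => same
  Position 2: 'a' vs 'b' => differ
  Position 3: 'd' vs 'a' => differ
  Position 4: 'c' vs 'c' => same
  Position 5: 'd' vs 'a' => differ
Total differences (Hamming distance): 3

3


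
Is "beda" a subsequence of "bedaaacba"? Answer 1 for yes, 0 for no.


Check if "beda" is a subsequence of "bedaaacba"
Greedy scan:
  Position 0 ('b'): matches sub[0] = 'b'
  Position 1 ('e'): matches sub[1] = 'e'
  Position 2 ('d'): matches sub[2] = 'd'
  Position 3 ('a'): matches sub[3] = 'a'
  Position 4 ('a'): no match needed
  Position 5 ('a'): no match needed
  Position 6 ('c'): no match needed
  Position 7 ('b'): no match needed
  Position 8 ('a'): no match needed
All 4 characters matched => is a subsequence

1


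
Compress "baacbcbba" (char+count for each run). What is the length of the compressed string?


Input: baacbcbba
Runs:
  'b' x 1 => "b1"
  'a' x 2 => "a2"
  'c' x 1 => "c1"
  'b' x 1 => "b1"
  'c' x 1 => "c1"
  'b' x 2 => "b2"
  'a' x 1 => "a1"
Compressed: "b1a2c1b1c1b2a1"
Compressed length: 14

14


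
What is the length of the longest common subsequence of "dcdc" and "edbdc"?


LCS of "dcdc" and "edbdc"
DP table:
           e    d    b    d    c
      0    0    0    0    0    0
  d   0    0    1    1    1    1
  c   0    0    1    1    1    2
  d   0    0    1    1    2    2
  c   0    0    1    1    2    3
LCS length = dp[4][5] = 3

3


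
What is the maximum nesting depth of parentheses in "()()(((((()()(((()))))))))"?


Input: "()()(((((()()(((()))))))))"
Tracking depth:
  Position 0 '(': depth becomes 1
  Position 1 ')': depth becomes 0
  Position 2 '(': depth becomes 1
  Position 3 ')': depth becomes 0
  Position 4 '(': depth becomes 1
  Position 5 '(': depth becomes 2
  Position 6 '(': depth becomes 3
  Position 7 '(': depth becomes 4
  Position 8 '(': depth becomes 5
  Position 9 '(': depth becomes 6
  Position 10 ')': depth becomes 5
  Position 11 '(': depth becomes 6
  Position 12 ')': depth becomes 5
  Position 13 '(': depth becomes 6
  Position 14 '(': depth becomes 7
  Position 15 '(': depth becomes 8
  Position 16 '(': depth becomes 9
  Position 17 ')': depth becomes 8
  Position 18 ')': depth becomes 7
  Position 19 ')': depth becomes 6
  Position 20 ')': depth becomes 5
  Position 21 ')': depth becomes 4
  Position 22 ')': depth becomes 3
  Position 23 ')': depth becomes 2
  Position 24 ')': depth becomes 1
  Position 25 ')': depth becomes 0
Maximum depth reached: 9

9


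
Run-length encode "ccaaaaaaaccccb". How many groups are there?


Input: ccaaaaaaaccccb
Scanning for consecutive runs:
  Group 1: 'c' x 2 (positions 0-1)
  Group 2: 'a' x 7 (positions 2-8)
  Group 3: 'c' x 4 (positions 9-12)
  Group 4: 'b' x 1 (positions 13-13)
Total groups: 4

4


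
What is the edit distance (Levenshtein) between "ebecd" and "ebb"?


Computing edit distance: "ebecd" -> "ebb"
DP table:
           e    b    b
      0    1    2    3
  e   1    0    1    2
  b   2    1    0    1
  e   3    2    1    1
  c   4    3    2    2
  d   5    4    3    3
Edit distance = dp[5][3] = 3

3


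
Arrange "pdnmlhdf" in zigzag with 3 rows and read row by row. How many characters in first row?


Zigzag "pdnmlhdf" into 3 rows:
Placing characters:
  'p' => row 0
  'd' => row 1
  'n' => row 2
  'm' => row 1
  'l' => row 0
  'h' => row 1
  'd' => row 2
  'f' => row 1
Rows:
  Row 0: "pl"
  Row 1: "dmhf"
  Row 2: "nd"
First row length: 2

2


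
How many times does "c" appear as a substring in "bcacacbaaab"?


Searching for "c" in "bcacacbaaab"
Scanning each position:
  Position 0: "b" => no
  Position 1: "c" => MATCH
  Position 2: "a" => no
  Position 3: "c" => MATCH
  Position 4: "a" => no
  Position 5: "c" => MATCH
  Position 6: "b" => no
  Position 7: "a" => no
  Position 8: "a" => no
  Position 9: "a" => no
  Position 10: "b" => no
Total occurrences: 3

3


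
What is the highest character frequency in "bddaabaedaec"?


Input: bddaabaedaec
Character counts:
  'a': 4
  'b': 2
  'c': 1
  'd': 3
  'e': 2
Maximum frequency: 4

4


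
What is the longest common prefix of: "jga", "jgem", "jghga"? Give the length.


Words: jga, jgem, jghga
  Position 0: all 'j' => match
  Position 1: all 'g' => match
  Position 2: ('a', 'e', 'h') => mismatch, stop
LCP = "jg" (length 2)

2


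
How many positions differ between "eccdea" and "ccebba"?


Comparing "eccdea" and "ccebba" position by position:
  Position 0: 'e' vs 'c' => DIFFER
  Position 1: 'c' vs 'c' => same
  Position 2: 'c' vs 'e' => DIFFER
  Position 3: 'd' vs 'b' => DIFFER
  Position 4: 'e' vs 'b' => DIFFER
  Position 5: 'a' vs 'a' => same
Positions that differ: 4

4


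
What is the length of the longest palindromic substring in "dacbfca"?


Input: "dacbfca"
Checking substrings for palindromes:
  No multi-char palindromic substrings found
Longest palindromic substring: "d" with length 1

1


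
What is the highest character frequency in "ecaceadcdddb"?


Input: ecaceadcdddb
Character counts:
  'a': 2
  'b': 1
  'c': 3
  'd': 4
  'e': 2
Maximum frequency: 4

4


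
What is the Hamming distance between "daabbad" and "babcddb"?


Comparing "daabbad" and "babcddb" position by position:
  Position 0: 'd' vs 'b' => differ
  Position 1: 'a' vs 'a' => same
  Position 2: 'a' vs 'b' => differ
  Position 3: 'b' vs 'c' => differ
  Position 4: 'b' vs 'd' => differ
  Position 5: 'a' vs 'd' => differ
  Position 6: 'd' vs 'b' => differ
Total differences (Hamming distance): 6

6


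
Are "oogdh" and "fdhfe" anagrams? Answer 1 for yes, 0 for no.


Strings: "oogdh", "fdhfe"
Sorted first:  dghoo
Sorted second: deffh
Differ at position 1: 'g' vs 'e' => not anagrams

0


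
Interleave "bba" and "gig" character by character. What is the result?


Interleaving "bba" and "gig":
  Position 0: 'b' from first, 'g' from second => "bg"
  Position 1: 'b' from first, 'i' from second => "bi"
  Position 2: 'a' from first, 'g' from second => "ag"
Result: bgbiag

bgbiag


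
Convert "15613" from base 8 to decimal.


Input: "15613" in base 8
Positional expansion:
  Digit '1' (value 1) x 8^4 = 4096
  Digit '5' (value 5) x 8^3 = 2560
  Digit '6' (value 6) x 8^2 = 384
  Digit '1' (value 1) x 8^1 = 8
  Digit '3' (value 3) x 8^0 = 3
Sum = 7051

7051


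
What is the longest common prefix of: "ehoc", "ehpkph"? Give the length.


Words: ehoc, ehpkph
  Position 0: all 'e' => match
  Position 1: all 'h' => match
  Position 2: ('o', 'p') => mismatch, stop
LCP = "eh" (length 2)

2


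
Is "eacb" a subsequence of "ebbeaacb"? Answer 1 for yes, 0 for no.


Check if "eacb" is a subsequence of "ebbeaacb"
Greedy scan:
  Position 0 ('e'): matches sub[0] = 'e'
  Position 1 ('b'): no match needed
  Position 2 ('b'): no match needed
  Position 3 ('e'): no match needed
  Position 4 ('a'): matches sub[1] = 'a'
  Position 5 ('a'): no match needed
  Position 6 ('c'): matches sub[2] = 'c'
  Position 7 ('b'): matches sub[3] = 'b'
All 4 characters matched => is a subsequence

1


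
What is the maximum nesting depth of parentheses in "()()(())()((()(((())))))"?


Input: "()()(())()((()(((())))))"
Tracking depth:
  Position 0 '(': depth becomes 1
  Position 1 ')': depth becomes 0
  Position 2 '(': depth becomes 1
  Position 3 ')': depth becomes 0
  Position 4 '(': depth becomes 1
  Position 5 '(': depth becomes 2
  Position 6 ')': depth becomes 1
  Position 7 ')': depth becomes 0
  Position 8 '(': depth becomes 1
  Position 9 ')': depth becomes 0
  Position 10 '(': depth becomes 1
  Position 11 '(': depth becomes 2
  Position 12 '(': depth becomes 3
  Position 13 ')': depth becomes 2
  Position 14 '(': depth becomes 3
  Position 15 '(': depth becomes 4
  Position 16 '(': depth becomes 5
  Position 17 '(': depth becomes 6
  Position 18 ')': depth becomes 5
  Position 19 ')': depth becomes 4
  Position 20 ')': depth becomes 3
  Position 21 ')': depth becomes 2
  Position 22 ')': depth becomes 1
  Position 23 ')': depth becomes 0
Maximum depth reached: 6

6


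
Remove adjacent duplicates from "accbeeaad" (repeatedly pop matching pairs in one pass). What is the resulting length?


Input: accbeeaad
Stack-based adjacent duplicate removal:
  Read 'a': push. Stack: a
  Read 'c': push. Stack: ac
  Read 'c': matches stack top 'c' => pop. Stack: a
  Read 'b': push. Stack: ab
  Read 'e': push. Stack: abe
  Read 'e': matches stack top 'e' => pop. Stack: ab
  Read 'a': push. Stack: aba
  Read 'a': matches stack top 'a' => pop. Stack: ab
  Read 'd': push. Stack: abd
Final stack: "abd" (length 3)

3


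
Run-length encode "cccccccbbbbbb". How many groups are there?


Input: cccccccbbbbbb
Scanning for consecutive runs:
  Group 1: 'c' x 7 (positions 0-6)
  Group 2: 'b' x 6 (positions 7-12)
Total groups: 2

2


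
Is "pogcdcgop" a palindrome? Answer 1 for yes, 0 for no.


Input: pogcdcgop
Reversed: pogcdcgop
  Compare pos 0 ('p') with pos 8 ('p'): match
  Compare pos 1 ('o') with pos 7 ('o'): match
  Compare pos 2 ('g') with pos 6 ('g'): match
  Compare pos 3 ('c') with pos 5 ('c'): match
Result: palindrome

1


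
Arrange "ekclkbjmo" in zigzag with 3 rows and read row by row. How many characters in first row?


Zigzag "ekclkbjmo" into 3 rows:
Placing characters:
  'e' => row 0
  'k' => row 1
  'c' => row 2
  'l' => row 1
  'k' => row 0
  'b' => row 1
  'j' => row 2
  'm' => row 1
  'o' => row 0
Rows:
  Row 0: "eko"
  Row 1: "klbm"
  Row 2: "cj"
First row length: 3

3


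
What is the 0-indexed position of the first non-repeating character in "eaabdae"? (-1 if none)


Input: eaabdae
Character frequencies:
  'a': 3
  'b': 1
  'd': 1
  'e': 2
Scanning left to right for freq == 1:
  Position 0 ('e'): freq=2, skip
  Position 1 ('a'): freq=3, skip
  Position 2 ('a'): freq=3, skip
  Position 3 ('b'): unique! => answer = 3

3


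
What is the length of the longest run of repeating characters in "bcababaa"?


Input: "bcababaa"
Scanning for longest run:
  Position 1 ('c'): new char, reset run to 1
  Position 2 ('a'): new char, reset run to 1
  Position 3 ('b'): new char, reset run to 1
  Position 4 ('a'): new char, reset run to 1
  Position 5 ('b'): new char, reset run to 1
  Position 6 ('a'): new char, reset run to 1
  Position 7 ('a'): continues run of 'a', length=2
Longest run: 'a' with length 2

2


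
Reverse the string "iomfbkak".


Input: iomfbkak
Reading characters right to left:
  Position 7: 'k'
  Position 6: 'a'
  Position 5: 'k'
  Position 4: 'b'
  Position 3: 'f'
  Position 2: 'm'
  Position 1: 'o'
  Position 0: 'i'
Reversed: kakbfmoi

kakbfmoi


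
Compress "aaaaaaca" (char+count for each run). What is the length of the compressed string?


Input: aaaaaaca
Runs:
  'a' x 6 => "a6"
  'c' x 1 => "c1"
  'a' x 1 => "a1"
Compressed: "a6c1a1"
Compressed length: 6

6


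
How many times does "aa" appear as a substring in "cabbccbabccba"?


Searching for "aa" in "cabbccbabccba"
Scanning each position:
  Position 0: "ca" => no
  Position 1: "ab" => no
  Position 2: "bb" => no
  Position 3: "bc" => no
  Position 4: "cc" => no
  Position 5: "cb" => no
  Position 6: "ba" => no
  Position 7: "ab" => no
  Position 8: "bc" => no
  Position 9: "cc" => no
  Position 10: "cb" => no
  Position 11: "ba" => no
Total occurrences: 0

0


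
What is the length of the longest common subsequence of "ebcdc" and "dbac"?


LCS of "ebcdc" and "dbac"
DP table:
           d    b    a    c
      0    0    0    0    0
  e   0    0    0    0    0
  b   0    0    1    1    1
  c   0    0    1    1    2
  d   0    1    1    1    2
  c   0    1    1    1    2
LCS length = dp[5][4] = 2

2


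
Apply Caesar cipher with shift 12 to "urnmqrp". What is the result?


Caesar cipher: shift "urnmqrp" by 12
  'u' (pos 20) + 12 = pos 6 = 'g'
  'r' (pos 17) + 12 = pos 3 = 'd'
  'n' (pos 13) + 12 = pos 25 = 'z'
  'm' (pos 12) + 12 = pos 24 = 'y'
  'q' (pos 16) + 12 = pos 2 = 'c'
  'r' (pos 17) + 12 = pos 3 = 'd'
  'p' (pos 15) + 12 = pos 1 = 'b'
Result: gdzycdb

gdzycdb


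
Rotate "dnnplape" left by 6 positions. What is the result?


Input: "dnnplape", rotate left by 6
First 6 characters: "dnnpla"
Remaining characters: "pe"
Concatenate remaining + first: "pe" + "dnnpla" = "pednnpla"

pednnpla


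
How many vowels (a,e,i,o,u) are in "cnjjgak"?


Input: cnjjgak
Checking each character:
  'c' at position 0: consonant
  'n' at position 1: consonant
  'j' at position 2: consonant
  'j' at position 3: consonant
  'g' at position 4: consonant
  'a' at position 5: vowel (running total: 1)
  'k' at position 6: consonant
Total vowels: 1

1


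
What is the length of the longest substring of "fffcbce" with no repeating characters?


Input: "fffcbce"
Sliding window (track last position of each char):
  Position 0 ('f'): window [0,0] length 1 -- new best
  Position 1 ('f'): repeat (last at 0), move window start to 1
  Position 1 ('f'): window [1,1] length 1
  Position 2 ('f'): repeat (last at 1), move window start to 2
  Position 2 ('f'): window [2,2] length 1
  Position 3 ('c'): window [2,3] length 2 -- new best
  Position 4 ('b'): window [2,4] length 3 -- new best
  Position 5 ('c'): repeat (last at 3), move window start to 4
  Position 5 ('c'): window [4,5] length 2
  Position 6 ('e'): window [4,6] length 3
Longest substring with no repeats: "fcb" with length 3

3


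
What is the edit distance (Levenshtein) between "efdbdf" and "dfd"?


Computing edit distance: "efdbdf" -> "dfd"
DP table:
           d    f    d
      0    1    2    3
  e   1    1    2    3
  f   2    2    1    2
  d   3    2    2    1
  b   4    3    3    2
  d   5    4    4    3
  f   6    5    4    4
Edit distance = dp[6][3] = 4

4


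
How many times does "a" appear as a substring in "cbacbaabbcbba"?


Searching for "a" in "cbacbaabbcbba"
Scanning each position:
  Position 0: "c" => no
  Position 1: "b" => no
  Position 2: "a" => MATCH
  Position 3: "c" => no
  Position 4: "b" => no
  Position 5: "a" => MATCH
  Position 6: "a" => MATCH
  Position 7: "b" => no
  Position 8: "b" => no
  Position 9: "c" => no
  Position 10: "b" => no
  Position 11: "b" => no
  Position 12: "a" => MATCH
Total occurrences: 4

4


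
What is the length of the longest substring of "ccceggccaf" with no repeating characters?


Input: "ccceggccaf"
Sliding window (track last position of each char):
  Position 0 ('c'): window [0,0] length 1 -- new best
  Position 1 ('c'): repeat (last at 0), move window start to 1
  Position 1 ('c'): window [1,1] length 1
  Position 2 ('c'): repeat (last at 1), move window start to 2
  Position 2 ('c'): window [2,2] length 1
  Position 3 ('e'): window [2,3] length 2 -- new best
  Position 4 ('g'): window [2,4] length 3 -- new best
  Position 5 ('g'): repeat (last at 4), move window start to 5
  Position 5 ('g'): window [5,5] length 1
  Position 6 ('c'): window [5,6] length 2
  Position 7 ('c'): repeat (last at 6), move window start to 7
  Position 7 ('c'): window [7,7] length 1
  Position 8 ('a'): window [7,8] length 2
  Position 9 ('f'): window [7,9] length 3
Longest substring with no repeats: "ceg" with length 3

3


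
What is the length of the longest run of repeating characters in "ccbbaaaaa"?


Input: "ccbbaaaaa"
Scanning for longest run:
  Position 1 ('c'): continues run of 'c', length=2
  Position 2 ('b'): new char, reset run to 1
  Position 3 ('b'): continues run of 'b', length=2
  Position 4 ('a'): new char, reset run to 1
  Position 5 ('a'): continues run of 'a', length=2
  Position 6 ('a'): continues run of 'a', length=3
  Position 7 ('a'): continues run of 'a', length=4
  Position 8 ('a'): continues run of 'a', length=5
Longest run: 'a' with length 5

5


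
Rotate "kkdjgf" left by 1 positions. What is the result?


Input: "kkdjgf", rotate left by 1
First 1 characters: "k"
Remaining characters: "kdjgf"
Concatenate remaining + first: "kdjgf" + "k" = "kdjgfk"

kdjgfk


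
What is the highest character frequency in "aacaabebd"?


Input: aacaabebd
Character counts:
  'a': 4
  'b': 2
  'c': 1
  'd': 1
  'e': 1
Maximum frequency: 4

4


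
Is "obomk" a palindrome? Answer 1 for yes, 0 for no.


Input: obomk
Reversed: kmobo
  Compare pos 0 ('o') with pos 4 ('k'): MISMATCH
  Compare pos 1 ('b') with pos 3 ('m'): MISMATCH
Result: not a palindrome

0


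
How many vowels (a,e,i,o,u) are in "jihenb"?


Input: jihenb
Checking each character:
  'j' at position 0: consonant
  'i' at position 1: vowel (running total: 1)
  'h' at position 2: consonant
  'e' at position 3: vowel (running total: 2)
  'n' at position 4: consonant
  'b' at position 5: consonant
Total vowels: 2

2


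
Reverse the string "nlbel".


Input: nlbel
Reading characters right to left:
  Position 4: 'l'
  Position 3: 'e'
  Position 2: 'b'
  Position 1: 'l'
  Position 0: 'n'
Reversed: lebln

lebln


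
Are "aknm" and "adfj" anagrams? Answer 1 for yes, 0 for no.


Strings: "aknm", "adfj"
Sorted first:  akmn
Sorted second: adfj
Differ at position 1: 'k' vs 'd' => not anagrams

0


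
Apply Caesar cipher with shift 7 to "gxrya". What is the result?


Caesar cipher: shift "gxrya" by 7
  'g' (pos 6) + 7 = pos 13 = 'n'
  'x' (pos 23) + 7 = pos 4 = 'e'
  'r' (pos 17) + 7 = pos 24 = 'y'
  'y' (pos 24) + 7 = pos 5 = 'f'
  'a' (pos 0) + 7 = pos 7 = 'h'
Result: neyfh

neyfh


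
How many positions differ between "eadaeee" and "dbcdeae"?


Comparing "eadaeee" and "dbcdeae" position by position:
  Position 0: 'e' vs 'd' => DIFFER
  Position 1: 'a' vs 'b' => DIFFER
  Position 2: 'd' vs 'c' => DIFFER
  Position 3: 'a' vs 'd' => DIFFER
  Position 4: 'e' vs 'e' => same
  Position 5: 'e' vs 'a' => DIFFER
  Position 6: 'e' vs 'e' => same
Positions that differ: 5

5


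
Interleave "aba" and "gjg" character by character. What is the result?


Interleaving "aba" and "gjg":
  Position 0: 'a' from first, 'g' from second => "ag"
  Position 1: 'b' from first, 'j' from second => "bj"
  Position 2: 'a' from first, 'g' from second => "ag"
Result: agbjag

agbjag


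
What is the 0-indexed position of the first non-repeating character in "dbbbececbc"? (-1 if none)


Input: dbbbececbc
Character frequencies:
  'b': 4
  'c': 3
  'd': 1
  'e': 2
Scanning left to right for freq == 1:
  Position 0 ('d'): unique! => answer = 0

0


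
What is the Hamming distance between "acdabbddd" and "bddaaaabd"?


Comparing "acdabbddd" and "bddaaaabd" position by position:
  Position 0: 'a' vs 'b' => differ
  Position 1: 'c' vs 'd' => differ
  Position 2: 'd' vs 'd' => same
  Position 3: 'a' vs 'a' => same
  Position 4: 'b' vs 'a' => differ
  Position 5: 'b' vs 'a' => differ
  Position 6: 'd' vs 'a' => differ
  Position 7: 'd' vs 'b' => differ
  Position 8: 'd' vs 'd' => same
Total differences (Hamming distance): 6

6


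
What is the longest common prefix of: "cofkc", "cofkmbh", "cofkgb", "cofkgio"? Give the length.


Words: cofkc, cofkmbh, cofkgb, cofkgio
  Position 0: all 'c' => match
  Position 1: all 'o' => match
  Position 2: all 'f' => match
  Position 3: all 'k' => match
  Position 4: ('c', 'm', 'g', 'g') => mismatch, stop
LCP = "cofk" (length 4)

4
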